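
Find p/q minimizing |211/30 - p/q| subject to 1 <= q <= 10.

Expand x = 211/30 as a continued fraction with the Euclidean algorithm:
  211 = 7*30 + 1, so a_0 = 7.
  30 = 30*1 + 0, so a_1 = 30.
so x = [7; 30].
Convergents (p_i = a_i*p_{i-1} + p_{i-2}, q_i = a_i*q_{i-1} + q_{i-2} with p_{-2}=0, p_{-1}=1, q_{-2}=1, q_{-1}=0), until the denominator exceeds 10:
  i=0: a_0=7, p_0 = 7*1 + 0 = 7, q_0 = 7*0 + 1 = 1.
  i=1: a_1=30, p_1 = 30*7 + 1 = 211, q_1 = 30*1 + 0 = 30.
q_1 = 30 > 10, so the last convergent with denominator <= 10 is p_0/q_0 = 7/1.
The closest fraction with denominator <= 10 is either p_0/q_0 or the intermediate fraction (k*p_0 + p_{-1})/(k*q_0 + q_{-1}) with the largest k >= 1 whose denominator stays <= 10; these approach x as k grows, and every other convergent or intermediate fraction in range is farther away.
Largest k: floor((10 - q_{-1})/q_0) = floor((10 - 0)/1) = 10 (using the seeds p_{-1} = 1, q_{-1} = 0).
That gives (10*7 + 1)/(10*1 + 0) = 71/10.
Compare the errors: |x - 7/1| = |211*1 - 7*30|/(30*1) = 1/30, and |x - 71/10| = |211*10 - 71*30|/(30*10) = 20/300.
Cross-multiplying, 1*300 = 300 < 600 = 20*30, so 1/30 is smaller: the convergent 7/1 is closer to x than 71/10.

7/1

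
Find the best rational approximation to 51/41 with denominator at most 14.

Expand x = 51/41 as a continued fraction with the Euclidean algorithm:
  51 = 1*41 + 10, so a_0 = 1.
  41 = 4*10 + 1, so a_1 = 4.
  10 = 10*1 + 0, so a_2 = 10.
so x = [1; 4, 10].
Convergents (p_i = a_i*p_{i-1} + p_{i-2}, q_i = a_i*q_{i-1} + q_{i-2} with p_{-2}=0, p_{-1}=1, q_{-2}=1, q_{-1}=0), until the denominator exceeds 14:
  i=0: a_0=1, p_0 = 1*1 + 0 = 1, q_0 = 1*0 + 1 = 1.
  i=1: a_1=4, p_1 = 4*1 + 1 = 5, q_1 = 4*1 + 0 = 4.
  i=2: a_2=10, p_2 = 10*5 + 1 = 51, q_2 = 10*4 + 1 = 41.
q_2 = 41 > 14, so the last convergent with denominator <= 14 is p_1/q_1 = 5/4.
The closest fraction with denominator <= 14 is either p_1/q_1 or the intermediate fraction (k*p_1 + p_0)/(k*q_1 + q_0) with the largest k >= 1 whose denominator stays <= 14; these approach x as k grows, and every other convergent or intermediate fraction in range is farther away.
Largest k: floor((14 - q_0)/q_1) = floor((14 - 1)/4) = 3.
That gives (3*5 + 1)/(3*4 + 1) = 16/13.
Compare the errors: |x - 5/4| = |51*4 - 5*41|/(41*4) = 1/164, and |x - 16/13| = |51*13 - 16*41|/(41*13) = 7/533.
Cross-multiplying, 1*533 = 533 < 1148 = 7*164, so 1/164 is smaller: the convergent 5/4 is closer to x than 16/13.

5/4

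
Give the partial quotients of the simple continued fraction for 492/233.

Run the Euclidean algorithm on 492 and 233; the successive quotients are the partial quotients a_0, a_1, ... (each step inverts the fractional part left over by the previous one):
  492 = 2*233 + 26, so a_0 = 2.
  233 = 8*26 + 25, so a_1 = 8.
  26 = 1*25 + 1, so a_2 = 1.
  25 = 25*1 + 0, so a_3 = 25.
The remainder reaches 0 after 4 divisions, so the expansion has 4 partial quotients, read off in order.

[2; 8, 1, 25]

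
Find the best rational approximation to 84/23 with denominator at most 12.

Expand x = 84/23 as a continued fraction with the Euclidean algorithm:
  84 = 3*23 + 15, so a_0 = 3.
  23 = 1*15 + 8, so a_1 = 1.
  15 = 1*8 + 7, so a_2 = 1.
  8 = 1*7 + 1, so a_3 = 1.
  7 = 7*1 + 0, so a_4 = 7.
so x = [3; 1, 1, 1, 7].
Convergents (p_i = a_i*p_{i-1} + p_{i-2}, q_i = a_i*q_{i-1} + q_{i-2} with p_{-2}=0, p_{-1}=1, q_{-2}=1, q_{-1}=0), until the denominator exceeds 12:
  i=0: a_0=3, p_0 = 3*1 + 0 = 3, q_0 = 3*0 + 1 = 1.
  i=1: a_1=1, p_1 = 1*3 + 1 = 4, q_1 = 1*1 + 0 = 1.
  i=2: a_2=1, p_2 = 1*4 + 3 = 7, q_2 = 1*1 + 1 = 2.
  i=3: a_3=1, p_3 = 1*7 + 4 = 11, q_3 = 1*2 + 1 = 3.
  i=4: a_4=7, p_4 = 7*11 + 7 = 84, q_4 = 7*3 + 2 = 23.
q_4 = 23 > 12, so the last convergent with denominator <= 12 is p_3/q_3 = 11/3.
The closest fraction with denominator <= 12 is either p_3/q_3 or the intermediate fraction (k*p_3 + p_2)/(k*q_3 + q_2) with the largest k >= 1 whose denominator stays <= 12; these approach x as k grows, and every other convergent or intermediate fraction in range is farther away.
Largest k: floor((12 - q_2)/q_3) = floor((12 - 2)/3) = 3.
That gives (3*11 + 7)/(3*3 + 2) = 40/11.
Compare the errors: |x - 11/3| = |84*3 - 11*23|/(23*3) = 1/69, and |x - 40/11| = |84*11 - 40*23|/(23*11) = 4/253.
Cross-multiplying, 1*253 = 253 < 276 = 4*69, so 1/69 is smaller: the convergent 11/3 is closer to x than 40/11.

11/3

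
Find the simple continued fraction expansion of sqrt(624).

Write x_i = (sqrt(624) + m_i)/d_i with (m_0, d_0) = (0, 1). a_0 = floor(sqrt(624)) = 24, since 24^2 = 576 <= 624 < 625 = 25^2.
Iterate m_{i+1} = d_i*a_i - m_i, d_{i+1} = (624 - m_{i+1}^2)/d_i, a_{i+1} = floor((a_0 + m_{i+1})/d_{i+1}):
  m_1 = 1*24 - 0 = 24, d_1 = (624 - 24^2)/1 = 48/1 = 48, a_1 = floor((24 + 24)/48) = 1.
  m_2 = 48*1 - 24 = 24, d_2 = (624 - 24^2)/48 = 48/48 = 1, a_2 = floor((24 + 24)/1) = 48.
  m_3 = 1*48 - 24 = 24, d_3 = (624 - 24^2)/1 = 48/1 = 48: (m_3, d_3) = (m_1, d_1) = (24, 48), so from here the quotients repeat a_1, a_2; the period length is 2.
Hence the expansion of sqrt(624) is a_0 = 24 followed by the repeating block 1, 48 (period 2).

[24; (1, 48)]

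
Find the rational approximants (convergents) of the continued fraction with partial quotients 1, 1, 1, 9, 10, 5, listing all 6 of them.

Using the convergent recurrence p_i = a_i*p_{i-1} + p_{i-2}, q_i = a_i*q_{i-1} + q_{i-2} with p_{-2}=0, p_{-1}=1, q_{-2}=1, q_{-1}=0:
  i=0: a_0=1, p_0 = 1*1 + 0 = 1, q_0 = 1*0 + 1 = 1.
  i=1: a_1=1, p_1 = 1*1 + 1 = 2, q_1 = 1*1 + 0 = 1.
  i=2: a_2=1, p_2 = 1*2 + 1 = 3, q_2 = 1*1 + 1 = 2.
  i=3: a_3=9, p_3 = 9*3 + 2 = 29, q_3 = 9*2 + 1 = 19.
  i=4: a_4=10, p_4 = 10*29 + 3 = 293, q_4 = 10*19 + 2 = 192.
  i=5: a_5=5, p_5 = 5*293 + 29 = 1494, q_5 = 5*192 + 19 = 979.

1/1, 2/1, 3/2, 29/19, 293/192, 1494/979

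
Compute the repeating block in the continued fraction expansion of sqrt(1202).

Write x_i = (sqrt(1202) + m_i)/d_i with (m_0, d_0) = (0, 1). a_0 = floor(sqrt(1202)) = 34, since 34^2 = 1156 <= 1202 < 1225 = 35^2.
Iterate m_{i+1} = d_i*a_i - m_i, d_{i+1} = (1202 - m_{i+1}^2)/d_i, a_{i+1} = floor((a_0 + m_{i+1})/d_{i+1}):
  m_1 = 1*34 - 0 = 34, d_1 = (1202 - 34^2)/1 = 46/1 = 46, a_1 = floor((34 + 34)/46) = 1.
  m_2 = 46*1 - 34 = 12, d_2 = (1202 - 12^2)/46 = 1058/46 = 23, a_2 = floor((34 + 12)/23) = 2.
  m_3 = 23*2 - 12 = 34, d_3 = (1202 - 34^2)/23 = 46/23 = 2, a_3 = floor((34 + 34)/2) = 34.
  m_4 = 2*34 - 34 = 34, d_4 = (1202 - 34^2)/2 = 46/2 = 23, a_4 = floor((34 + 34)/23) = 2.
  m_5 = 23*2 - 34 = 12, d_5 = (1202 - 12^2)/23 = 1058/23 = 46, a_5 = floor((34 + 12)/46) = 1.
  m_6 = 46*1 - 12 = 34, d_6 = (1202 - 34^2)/46 = 46/46 = 1, a_6 = floor((34 + 34)/1) = 68.
  m_7 = 1*68 - 34 = 34, d_7 = (1202 - 34^2)/1 = 46/1 = 46: (m_7, d_7) = (m_1, d_1) = (34, 46), so from here the quotients repeat a_1, ..., a_6; the period length is 6.
Hence the expansion of sqrt(1202) is a_0 = 34 followed by the repeating block 1, 2, 34, 2, 1, 68 (period 6).

[34; (1, 2, 34, 2, 1, 68)]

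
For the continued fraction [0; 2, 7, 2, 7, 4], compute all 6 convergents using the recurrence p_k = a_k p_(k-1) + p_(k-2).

0/1, 1/2, 7/15, 15/32, 112/239, 463/988

Using the convergent recurrence p_i = a_i*p_{i-1} + p_{i-2}, q_i = a_i*q_{i-1} + q_{i-2} with p_{-2}=0, p_{-1}=1, q_{-2}=1, q_{-1}=0:
  i=0: a_0=0, p_0 = 0*1 + 0 = 0, q_0 = 0*0 + 1 = 1.
  i=1: a_1=2, p_1 = 2*0 + 1 = 1, q_1 = 2*1 + 0 = 2.
  i=2: a_2=7, p_2 = 7*1 + 0 = 7, q_2 = 7*2 + 1 = 15.
  i=3: a_3=2, p_3 = 2*7 + 1 = 15, q_3 = 2*15 + 2 = 32.
  i=4: a_4=7, p_4 = 7*15 + 7 = 112, q_4 = 7*32 + 15 = 239.
  i=5: a_5=4, p_5 = 4*112 + 15 = 463, q_5 = 4*239 + 32 = 988.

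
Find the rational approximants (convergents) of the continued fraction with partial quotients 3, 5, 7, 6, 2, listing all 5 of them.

Using the convergent recurrence p_i = a_i*p_{i-1} + p_{i-2}, q_i = a_i*q_{i-1} + q_{i-2} with p_{-2}=0, p_{-1}=1, q_{-2}=1, q_{-1}=0:
  i=0: a_0=3, p_0 = 3*1 + 0 = 3, q_0 = 3*0 + 1 = 1.
  i=1: a_1=5, p_1 = 5*3 + 1 = 16, q_1 = 5*1 + 0 = 5.
  i=2: a_2=7, p_2 = 7*16 + 3 = 115, q_2 = 7*5 + 1 = 36.
  i=3: a_3=6, p_3 = 6*115 + 16 = 706, q_3 = 6*36 + 5 = 221.
  i=4: a_4=2, p_4 = 2*706 + 115 = 1527, q_4 = 2*221 + 36 = 478.

3/1, 16/5, 115/36, 706/221, 1527/478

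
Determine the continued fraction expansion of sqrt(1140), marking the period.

Write x_i = (sqrt(1140) + m_i)/d_i with (m_0, d_0) = (0, 1). a_0 = floor(sqrt(1140)) = 33, since 33^2 = 1089 <= 1140 < 1156 = 34^2.
Iterate m_{i+1} = d_i*a_i - m_i, d_{i+1} = (1140 - m_{i+1}^2)/d_i, a_{i+1} = floor((a_0 + m_{i+1})/d_{i+1}):
  m_1 = 1*33 - 0 = 33, d_1 = (1140 - 33^2)/1 = 51/1 = 51, a_1 = floor((33 + 33)/51) = 1.
  m_2 = 51*1 - 33 = 18, d_2 = (1140 - 18^2)/51 = 816/51 = 16, a_2 = floor((33 + 18)/16) = 3.
  m_3 = 16*3 - 18 = 30, d_3 = (1140 - 30^2)/16 = 240/16 = 15, a_3 = floor((33 + 30)/15) = 4.
  m_4 = 15*4 - 30 = 30, d_4 = (1140 - 30^2)/15 = 240/15 = 16, a_4 = floor((33 + 30)/16) = 3.
  m_5 = 16*3 - 30 = 18, d_5 = (1140 - 18^2)/16 = 816/16 = 51, a_5 = floor((33 + 18)/51) = 1.
  m_6 = 51*1 - 18 = 33, d_6 = (1140 - 33^2)/51 = 51/51 = 1, a_6 = floor((33 + 33)/1) = 66.
  m_7 = 1*66 - 33 = 33, d_7 = (1140 - 33^2)/1 = 51/1 = 51: (m_7, d_7) = (m_1, d_1) = (33, 51), so from here the quotients repeat a_1, ..., a_6; the period length is 6.
Hence the expansion of sqrt(1140) is a_0 = 33 followed by the repeating block 1, 3, 4, 3, 1, 66 (period 6).

[33; (1, 3, 4, 3, 1, 66)]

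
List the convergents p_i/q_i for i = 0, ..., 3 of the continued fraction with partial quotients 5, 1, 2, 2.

Using the convergent recurrence p_i = a_i*p_{i-1} + p_{i-2}, q_i = a_i*q_{i-1} + q_{i-2} with p_{-2}=0, p_{-1}=1, q_{-2}=1, q_{-1}=0:
  i=0: a_0=5, p_0 = 5*1 + 0 = 5, q_0 = 5*0 + 1 = 1.
  i=1: a_1=1, p_1 = 1*5 + 1 = 6, q_1 = 1*1 + 0 = 1.
  i=2: a_2=2, p_2 = 2*6 + 5 = 17, q_2 = 2*1 + 1 = 3.
  i=3: a_3=2, p_3 = 2*17 + 6 = 40, q_3 = 2*3 + 1 = 7.

5/1, 6/1, 17/3, 40/7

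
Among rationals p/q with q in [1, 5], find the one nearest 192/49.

Expand x = 192/49 as a continued fraction with the Euclidean algorithm:
  192 = 3*49 + 45, so a_0 = 3.
  49 = 1*45 + 4, so a_1 = 1.
  45 = 11*4 + 1, so a_2 = 11.
  4 = 4*1 + 0, so a_3 = 4.
so x = [3; 1, 11, 4].
Convergents (p_i = a_i*p_{i-1} + p_{i-2}, q_i = a_i*q_{i-1} + q_{i-2} with p_{-2}=0, p_{-1}=1, q_{-2}=1, q_{-1}=0), until the denominator exceeds 5:
  i=0: a_0=3, p_0 = 3*1 + 0 = 3, q_0 = 3*0 + 1 = 1.
  i=1: a_1=1, p_1 = 1*3 + 1 = 4, q_1 = 1*1 + 0 = 1.
  i=2: a_2=11, p_2 = 11*4 + 3 = 47, q_2 = 11*1 + 1 = 12.
q_2 = 12 > 5, so the last convergent with denominator <= 5 is p_1/q_1 = 4/1.
The closest fraction with denominator <= 5 is either p_1/q_1 or the intermediate fraction (k*p_1 + p_0)/(k*q_1 + q_0) with the largest k >= 1 whose denominator stays <= 5; these approach x as k grows, and every other convergent or intermediate fraction in range is farther away.
Largest k: floor((5 - q_0)/q_1) = floor((5 - 1)/1) = 4.
That gives (4*4 + 3)/(4*1 + 1) = 19/5.
Compare the errors: |x - 4/1| = |192*1 - 4*49|/(49*1) = 4/49, and |x - 19/5| = |192*5 - 19*49|/(49*5) = 29/245.
Cross-multiplying, 4*245 = 980 < 1421 = 29*49, so 4/49 is smaller: the convergent 4/1 is closer to x than 19/5.

4/1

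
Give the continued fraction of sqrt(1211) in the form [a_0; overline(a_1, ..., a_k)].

[34; overline(1, 3, 1, 68)]

Write x_i = (sqrt(1211) + m_i)/d_i with (m_0, d_0) = (0, 1). a_0 = floor(sqrt(1211)) = 34, since 34^2 = 1156 <= 1211 < 1225 = 35^2.
Iterate m_{i+1} = d_i*a_i - m_i, d_{i+1} = (1211 - m_{i+1}^2)/d_i, a_{i+1} = floor((a_0 + m_{i+1})/d_{i+1}):
  m_1 = 1*34 - 0 = 34, d_1 = (1211 - 34^2)/1 = 55/1 = 55, a_1 = floor((34 + 34)/55) = 1.
  m_2 = 55*1 - 34 = 21, d_2 = (1211 - 21^2)/55 = 770/55 = 14, a_2 = floor((34 + 21)/14) = 3.
  m_3 = 14*3 - 21 = 21, d_3 = (1211 - 21^2)/14 = 770/14 = 55, a_3 = floor((34 + 21)/55) = 1.
  m_4 = 55*1 - 21 = 34, d_4 = (1211 - 34^2)/55 = 55/55 = 1, a_4 = floor((34 + 34)/1) = 68.
  m_5 = 1*68 - 34 = 34, d_5 = (1211 - 34^2)/1 = 55/1 = 55: (m_5, d_5) = (m_1, d_1) = (34, 55), so from here the quotients repeat a_1, ..., a_4; the period length is 4.
Hence the expansion of sqrt(1211) is a_0 = 34 followed by the repeating block 1, 3, 1, 68 (period 4).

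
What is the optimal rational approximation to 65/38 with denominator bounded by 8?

Expand x = 65/38 as a continued fraction with the Euclidean algorithm:
  65 = 1*38 + 27, so a_0 = 1.
  38 = 1*27 + 11, so a_1 = 1.
  27 = 2*11 + 5, so a_2 = 2.
  11 = 2*5 + 1, so a_3 = 2.
  5 = 5*1 + 0, so a_4 = 5.
so x = [1; 1, 2, 2, 5].
Convergents (p_i = a_i*p_{i-1} + p_{i-2}, q_i = a_i*q_{i-1} + q_{i-2} with p_{-2}=0, p_{-1}=1, q_{-2}=1, q_{-1}=0), until the denominator exceeds 8:
  i=0: a_0=1, p_0 = 1*1 + 0 = 1, q_0 = 1*0 + 1 = 1.
  i=1: a_1=1, p_1 = 1*1 + 1 = 2, q_1 = 1*1 + 0 = 1.
  i=2: a_2=2, p_2 = 2*2 + 1 = 5, q_2 = 2*1 + 1 = 3.
  i=3: a_3=2, p_3 = 2*5 + 2 = 12, q_3 = 2*3 + 1 = 7.
  i=4: a_4=5, p_4 = 5*12 + 5 = 65, q_4 = 5*7 + 3 = 38.
q_4 = 38 > 8, so the last convergent with denominator <= 8 is p_3/q_3 = 12/7.
The closest fraction with denominator <= 8 is either p_3/q_3 or the intermediate fraction (k*p_3 + p_2)/(k*q_3 + q_2) with the largest k >= 1 whose denominator stays <= 8; these approach x as k grows, and every other convergent or intermediate fraction in range is farther away.
Largest k: floor((8 - q_2)/q_3) = floor((8 - 3)/7) = 0.
Since k = 0, no intermediate fraction beyond p_3/q_3 has denominator <= 8, so the convergent 12/7 is the closest (its error is |65*7 - 12*38|/(38*7) = 1/266).

12/7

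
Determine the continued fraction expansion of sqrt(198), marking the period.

Write x_i = (sqrt(198) + m_i)/d_i with (m_0, d_0) = (0, 1). a_0 = floor(sqrt(198)) = 14, since 14^2 = 196 <= 198 < 225 = 15^2.
Iterate m_{i+1} = d_i*a_i - m_i, d_{i+1} = (198 - m_{i+1}^2)/d_i, a_{i+1} = floor((a_0 + m_{i+1})/d_{i+1}):
  m_1 = 1*14 - 0 = 14, d_1 = (198 - 14^2)/1 = 2/1 = 2, a_1 = floor((14 + 14)/2) = 14.
  m_2 = 2*14 - 14 = 14, d_2 = (198 - 14^2)/2 = 2/2 = 1, a_2 = floor((14 + 14)/1) = 28.
  m_3 = 1*28 - 14 = 14, d_3 = (198 - 14^2)/1 = 2/1 = 2: (m_3, d_3) = (m_1, d_1) = (14, 2), so from here the quotients repeat a_1, a_2; the period length is 2.
Hence the expansion of sqrt(198) is a_0 = 14 followed by the repeating block 14, 28 (period 2).

[14; (14, 28)]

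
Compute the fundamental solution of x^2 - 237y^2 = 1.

First expand sqrt(237) as a continued fraction. With x_i = (sqrt(237) + m_i)/d_i and (m_0, d_0) = (0, 1): a_0 = floor(sqrt(237)) = 15, since 15^2 = 225 <= 237 < 256 = 16^2.
Iterate m_{i+1} = d_i*a_i - m_i, d_{i+1} = (237 - m_{i+1}^2)/d_i, a_{i+1} = floor((a_0 + m_{i+1})/d_{i+1}):
  m_1 = 1*15 - 0 = 15, d_1 = (237 - 15^2)/1 = 12/1 = 12, a_1 = floor((15 + 15)/12) = 2.
  m_2 = 12*2 - 15 = 9, d_2 = (237 - 9^2)/12 = 156/12 = 13, a_2 = floor((15 + 9)/13) = 1.
  m_3 = 13*1 - 9 = 4, d_3 = (237 - 4^2)/13 = 221/13 = 17, a_3 = floor((15 + 4)/17) = 1.
  m_4 = 17*1 - 4 = 13, d_4 = (237 - 13^2)/17 = 68/17 = 4, a_4 = floor((15 + 13)/4) = 7.
  m_5 = 4*7 - 13 = 15, d_5 = (237 - 15^2)/4 = 12/4 = 3, a_5 = floor((15 + 15)/3) = 10.
  m_6 = 3*10 - 15 = 15, d_6 = (237 - 15^2)/3 = 12/3 = 4, a_6 = floor((15 + 15)/4) = 7.
  m_7 = 4*7 - 15 = 13, d_7 = (237 - 13^2)/4 = 68/4 = 17, a_7 = floor((15 + 13)/17) = 1.
  m_8 = 17*1 - 13 = 4, d_8 = (237 - 4^2)/17 = 221/17 = 13, a_8 = floor((15 + 4)/13) = 1.
  m_9 = 13*1 - 4 = 9, d_9 = (237 - 9^2)/13 = 156/13 = 12, a_9 = floor((15 + 9)/12) = 2.
  m_10 = 12*2 - 9 = 15, d_10 = (237 - 15^2)/12 = 12/12 = 1, a_10 = floor((15 + 15)/1) = 30.
  m_11 = 1*30 - 15 = 15, d_11 = (237 - 15^2)/1 = 12/1 = 12: (m_11, d_11) = (m_1, d_1) = (15, 12), so from here the quotients repeat a_1, ..., a_10; the period length is 10.
So sqrt(237) = [15; (2, 1, 1, 7, 10, 7, 1, 1, 2, 30)] with period length k = 10.
k is even, so the fundamental solution of x^2 - 237y^2 = 1 is (p_{k-1}, q_{k-1}) = (p_9, q_9); compute convergents through index 9.
Convergents (p_i = a_i*p_{i-1} + p_{i-2}, q_i = a_i*q_{i-1} + q_{i-2} with p_{-2}=0, p_{-1}=1, q_{-2}=1, q_{-1}=0):
  i=0: a_0=15, p_0 = 15*1 + 0 = 15, q_0 = 15*0 + 1 = 1.
  i=1: a_1=2, p_1 = 2*15 + 1 = 31, q_1 = 2*1 + 0 = 2.
  i=2: a_2=1, p_2 = 1*31 + 15 = 46, q_2 = 1*2 + 1 = 3.
  i=3: a_3=1, p_3 = 1*46 + 31 = 77, q_3 = 1*3 + 2 = 5.
  i=4: a_4=7, p_4 = 7*77 + 46 = 585, q_4 = 7*5 + 3 = 38.
  i=5: a_5=10, p_5 = 10*585 + 77 = 5927, q_5 = 10*38 + 5 = 385.
  i=6: a_6=7, p_6 = 7*5927 + 585 = 42074, q_6 = 7*385 + 38 = 2733.
  i=7: a_7=1, p_7 = 1*42074 + 5927 = 48001, q_7 = 1*2733 + 385 = 3118.
  i=8: a_8=1, p_8 = 1*48001 + 42074 = 90075, q_8 = 1*3118 + 2733 = 5851.
  i=9: a_9=2, p_9 = 2*90075 + 48001 = 228151, q_9 = 2*5851 + 3118 = 14820.
Check: 228151^2 - 237*14820^2 = 52052878801 - 52052878800 = 1, so (x, y) = (228151, 14820) solves the equation, and by the theorem it is the least positive solution.

(x, y) = (228151, 14820)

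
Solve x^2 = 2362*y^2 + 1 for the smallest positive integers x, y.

(x, y) = (118099, 2430)

First expand sqrt(2362) as a continued fraction. With x_i = (sqrt(2362) + m_i)/d_i and (m_0, d_0) = (0, 1): a_0 = floor(sqrt(2362)) = 48, since 48^2 = 2304 <= 2362 < 2401 = 49^2.
Iterate m_{i+1} = d_i*a_i - m_i, d_{i+1} = (2362 - m_{i+1}^2)/d_i, a_{i+1} = floor((a_0 + m_{i+1})/d_{i+1}):
  m_1 = 1*48 - 0 = 48, d_1 = (2362 - 48^2)/1 = 58/1 = 58, a_1 = floor((48 + 48)/58) = 1.
  m_2 = 58*1 - 48 = 10, d_2 = (2362 - 10^2)/58 = 2262/58 = 39, a_2 = floor((48 + 10)/39) = 1.
  m_3 = 39*1 - 10 = 29, d_3 = (2362 - 29^2)/39 = 1521/39 = 39, a_3 = floor((48 + 29)/39) = 1.
  m_4 = 39*1 - 29 = 10, d_4 = (2362 - 10^2)/39 = 2262/39 = 58, a_4 = floor((48 + 10)/58) = 1.
  m_5 = 58*1 - 10 = 48, d_5 = (2362 - 48^2)/58 = 58/58 = 1, a_5 = floor((48 + 48)/1) = 96.
  m_6 = 1*96 - 48 = 48, d_6 = (2362 - 48^2)/1 = 58/1 = 58: (m_6, d_6) = (m_1, d_1) = (48, 58), so from here the quotients repeat a_1, ..., a_5; the period length is 5.
So sqrt(2362) = [48; (1, 1, 1, 1, 96)] with period length k = 5.
k is odd, so (p_{k-1}, q_{k-1}) only solves x^2 - 2362y^2 = -1 and the fundamental solution of x^2 - 2362y^2 = 1 is (p_{2k-1}, q_{2k-1}) = (p_9, q_9); compute convergents through index 9, running through the period twice.
Convergents (p_i = a_i*p_{i-1} + p_{i-2}, q_i = a_i*q_{i-1} + q_{i-2} with p_{-2}=0, p_{-1}=1, q_{-2}=1, q_{-1}=0):
  i=0: a_0=48, p_0 = 48*1 + 0 = 48, q_0 = 48*0 + 1 = 1.
  i=1: a_1=1, p_1 = 1*48 + 1 = 49, q_1 = 1*1 + 0 = 1.
  i=2: a_2=1, p_2 = 1*49 + 48 = 97, q_2 = 1*1 + 1 = 2.
  i=3: a_3=1, p_3 = 1*97 + 49 = 146, q_3 = 1*2 + 1 = 3.
  i=4: a_4=1, p_4 = 1*146 + 97 = 243, q_4 = 1*3 + 2 = 5.
  i=5: a_5=96, p_5 = 96*243 + 146 = 23474, q_5 = 96*5 + 3 = 483.
  i=6: a_6=1, p_6 = 1*23474 + 243 = 23717, q_6 = 1*483 + 5 = 488.
  i=7: a_7=1, p_7 = 1*23717 + 23474 = 47191, q_7 = 1*488 + 483 = 971.
  i=8: a_8=1, p_8 = 1*47191 + 23717 = 70908, q_8 = 1*971 + 488 = 1459.
  i=9: a_9=1, p_9 = 1*70908 + 47191 = 118099, q_9 = 1*1459 + 971 = 2430.
Indeed p_4^2 - 2362*q_4^2 = 59049 - 59050 = -1, not +1.
Check: 118099^2 - 2362*2430^2 = 13947373801 - 13947373800 = 1, so (x, y) = (118099, 2430) solves the equation, and by the theorem it is the least positive solution.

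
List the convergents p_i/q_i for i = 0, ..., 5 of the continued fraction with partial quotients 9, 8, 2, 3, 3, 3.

Using the convergent recurrence p_i = a_i*p_{i-1} + p_{i-2}, q_i = a_i*q_{i-1} + q_{i-2} with p_{-2}=0, p_{-1}=1, q_{-2}=1, q_{-1}=0:
  i=0: a_0=9, p_0 = 9*1 + 0 = 9, q_0 = 9*0 + 1 = 1.
  i=1: a_1=8, p_1 = 8*9 + 1 = 73, q_1 = 8*1 + 0 = 8.
  i=2: a_2=2, p_2 = 2*73 + 9 = 155, q_2 = 2*8 + 1 = 17.
  i=3: a_3=3, p_3 = 3*155 + 73 = 538, q_3 = 3*17 + 8 = 59.
  i=4: a_4=3, p_4 = 3*538 + 155 = 1769, q_4 = 3*59 + 17 = 194.
  i=5: a_5=3, p_5 = 3*1769 + 538 = 5845, q_5 = 3*194 + 59 = 641.

9/1, 73/8, 155/17, 538/59, 1769/194, 5845/641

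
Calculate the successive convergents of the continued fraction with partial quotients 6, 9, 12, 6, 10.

6/1, 55/9, 666/109, 4051/663, 41176/6739

Using the convergent recurrence p_i = a_i*p_{i-1} + p_{i-2}, q_i = a_i*q_{i-1} + q_{i-2} with p_{-2}=0, p_{-1}=1, q_{-2}=1, q_{-1}=0:
  i=0: a_0=6, p_0 = 6*1 + 0 = 6, q_0 = 6*0 + 1 = 1.
  i=1: a_1=9, p_1 = 9*6 + 1 = 55, q_1 = 9*1 + 0 = 9.
  i=2: a_2=12, p_2 = 12*55 + 6 = 666, q_2 = 12*9 + 1 = 109.
  i=3: a_3=6, p_3 = 6*666 + 55 = 4051, q_3 = 6*109 + 9 = 663.
  i=4: a_4=10, p_4 = 10*4051 + 666 = 41176, q_4 = 10*663 + 109 = 6739.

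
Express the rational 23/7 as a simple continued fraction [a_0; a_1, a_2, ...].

Run the Euclidean algorithm on 23 and 7; the successive quotients are the partial quotients a_0, a_1, ... (each step inverts the fractional part left over by the previous one):
  23 = 3*7 + 2, so a_0 = 3.
  7 = 3*2 + 1, so a_1 = 3.
  2 = 2*1 + 0, so a_2 = 2.
The remainder reaches 0 after 3 divisions, so the expansion has 3 partial quotients, read off in order.

[3; 3, 2]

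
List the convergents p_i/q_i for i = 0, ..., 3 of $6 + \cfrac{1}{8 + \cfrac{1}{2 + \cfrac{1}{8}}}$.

6/1, 49/8, 104/17, 881/144

Using the convergent recurrence p_i = a_i*p_{i-1} + p_{i-2}, q_i = a_i*q_{i-1} + q_{i-2} with p_{-2}=0, p_{-1}=1, q_{-2}=1, q_{-1}=0:
  i=0: a_0=6, p_0 = 6*1 + 0 = 6, q_0 = 6*0 + 1 = 1.
  i=1: a_1=8, p_1 = 8*6 + 1 = 49, q_1 = 8*1 + 0 = 8.
  i=2: a_2=2, p_2 = 2*49 + 6 = 104, q_2 = 2*8 + 1 = 17.
  i=3: a_3=8, p_3 = 8*104 + 49 = 881, q_3 = 8*17 + 8 = 144.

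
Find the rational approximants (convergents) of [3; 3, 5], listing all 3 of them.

Using the convergent recurrence p_i = a_i*p_{i-1} + p_{i-2}, q_i = a_i*q_{i-1} + q_{i-2} with p_{-2}=0, p_{-1}=1, q_{-2}=1, q_{-1}=0:
  i=0: a_0=3, p_0 = 3*1 + 0 = 3, q_0 = 3*0 + 1 = 1.
  i=1: a_1=3, p_1 = 3*3 + 1 = 10, q_1 = 3*1 + 0 = 3.
  i=2: a_2=5, p_2 = 5*10 + 3 = 53, q_2 = 5*3 + 1 = 16.

3/1, 10/3, 53/16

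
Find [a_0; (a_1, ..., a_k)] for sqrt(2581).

[50; (1, 4, 11, 11, 4, 1, 100)]

Write x_i = (sqrt(2581) + m_i)/d_i with (m_0, d_0) = (0, 1). a_0 = floor(sqrt(2581)) = 50, since 50^2 = 2500 <= 2581 < 2601 = 51^2.
Iterate m_{i+1} = d_i*a_i - m_i, d_{i+1} = (2581 - m_{i+1}^2)/d_i, a_{i+1} = floor((a_0 + m_{i+1})/d_{i+1}):
  m_1 = 1*50 - 0 = 50, d_1 = (2581 - 50^2)/1 = 81/1 = 81, a_1 = floor((50 + 50)/81) = 1.
  m_2 = 81*1 - 50 = 31, d_2 = (2581 - 31^2)/81 = 1620/81 = 20, a_2 = floor((50 + 31)/20) = 4.
  m_3 = 20*4 - 31 = 49, d_3 = (2581 - 49^2)/20 = 180/20 = 9, a_3 = floor((50 + 49)/9) = 11.
  m_4 = 9*11 - 49 = 50, d_4 = (2581 - 50^2)/9 = 81/9 = 9, a_4 = floor((50 + 50)/9) = 11.
  m_5 = 9*11 - 50 = 49, d_5 = (2581 - 49^2)/9 = 180/9 = 20, a_5 = floor((50 + 49)/20) = 4.
  m_6 = 20*4 - 49 = 31, d_6 = (2581 - 31^2)/20 = 1620/20 = 81, a_6 = floor((50 + 31)/81) = 1.
  m_7 = 81*1 - 31 = 50, d_7 = (2581 - 50^2)/81 = 81/81 = 1, a_7 = floor((50 + 50)/1) = 100.
  m_8 = 1*100 - 50 = 50, d_8 = (2581 - 50^2)/1 = 81/1 = 81: (m_8, d_8) = (m_1, d_1) = (50, 81), so from here the quotients repeat a_1, ..., a_7; the period length is 7.
Hence the expansion of sqrt(2581) is a_0 = 50 followed by the repeating block 1, 4, 11, 11, 4, 1, 100 (period 7).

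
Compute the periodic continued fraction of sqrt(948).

[30; (1, 3, 1, 3, 20, 3, 1, 3, 1, 60)]

Write x_i = (sqrt(948) + m_i)/d_i with (m_0, d_0) = (0, 1). a_0 = floor(sqrt(948)) = 30, since 30^2 = 900 <= 948 < 961 = 31^2.
Iterate m_{i+1} = d_i*a_i - m_i, d_{i+1} = (948 - m_{i+1}^2)/d_i, a_{i+1} = floor((a_0 + m_{i+1})/d_{i+1}):
  m_1 = 1*30 - 0 = 30, d_1 = (948 - 30^2)/1 = 48/1 = 48, a_1 = floor((30 + 30)/48) = 1.
  m_2 = 48*1 - 30 = 18, d_2 = (948 - 18^2)/48 = 624/48 = 13, a_2 = floor((30 + 18)/13) = 3.
  m_3 = 13*3 - 18 = 21, d_3 = (948 - 21^2)/13 = 507/13 = 39, a_3 = floor((30 + 21)/39) = 1.
  m_4 = 39*1 - 21 = 18, d_4 = (948 - 18^2)/39 = 624/39 = 16, a_4 = floor((30 + 18)/16) = 3.
  m_5 = 16*3 - 18 = 30, d_5 = (948 - 30^2)/16 = 48/16 = 3, a_5 = floor((30 + 30)/3) = 20.
  m_6 = 3*20 - 30 = 30, d_6 = (948 - 30^2)/3 = 48/3 = 16, a_6 = floor((30 + 30)/16) = 3.
  m_7 = 16*3 - 30 = 18, d_7 = (948 - 18^2)/16 = 624/16 = 39, a_7 = floor((30 + 18)/39) = 1.
  m_8 = 39*1 - 18 = 21, d_8 = (948 - 21^2)/39 = 507/39 = 13, a_8 = floor((30 + 21)/13) = 3.
  m_9 = 13*3 - 21 = 18, d_9 = (948 - 18^2)/13 = 624/13 = 48, a_9 = floor((30 + 18)/48) = 1.
  m_10 = 48*1 - 18 = 30, d_10 = (948 - 30^2)/48 = 48/48 = 1, a_10 = floor((30 + 30)/1) = 60.
  m_11 = 1*60 - 30 = 30, d_11 = (948 - 30^2)/1 = 48/1 = 48: (m_11, d_11) = (m_1, d_1) = (30, 48), so from here the quotients repeat a_1, ..., a_10; the period length is 10.
Hence the expansion of sqrt(948) is a_0 = 30 followed by the repeating block 1, 3, 1, 3, 20, 3, 1, 3, 1, 60 (period 10).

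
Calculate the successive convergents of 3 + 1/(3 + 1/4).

Using the convergent recurrence p_i = a_i*p_{i-1} + p_{i-2}, q_i = a_i*q_{i-1} + q_{i-2} with p_{-2}=0, p_{-1}=1, q_{-2}=1, q_{-1}=0:
  i=0: a_0=3, p_0 = 3*1 + 0 = 3, q_0 = 3*0 + 1 = 1.
  i=1: a_1=3, p_1 = 3*3 + 1 = 10, q_1 = 3*1 + 0 = 3.
  i=2: a_2=4, p_2 = 4*10 + 3 = 43, q_2 = 4*3 + 1 = 13.

3/1, 10/3, 43/13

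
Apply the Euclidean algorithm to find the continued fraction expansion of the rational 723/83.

[8; 1, 2, 2, 5, 2]

Run the Euclidean algorithm on 723 and 83; the successive quotients are the partial quotients a_0, a_1, ... (each step inverts the fractional part left over by the previous one):
  723 = 8*83 + 59, so a_0 = 8.
  83 = 1*59 + 24, so a_1 = 1.
  59 = 2*24 + 11, so a_2 = 2.
  24 = 2*11 + 2, so a_3 = 2.
  11 = 5*2 + 1, so a_4 = 5.
  2 = 2*1 + 0, so a_5 = 2.
The remainder reaches 0 after 6 divisions, so the expansion has 6 partial quotients, read off in order.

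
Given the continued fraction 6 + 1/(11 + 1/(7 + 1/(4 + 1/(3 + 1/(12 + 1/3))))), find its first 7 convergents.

Using the convergent recurrence p_i = a_i*p_{i-1} + p_{i-2}, q_i = a_i*q_{i-1} + q_{i-2} with p_{-2}=0, p_{-1}=1, q_{-2}=1, q_{-1}=0:
  i=0: a_0=6, p_0 = 6*1 + 0 = 6, q_0 = 6*0 + 1 = 1.
  i=1: a_1=11, p_1 = 11*6 + 1 = 67, q_1 = 11*1 + 0 = 11.
  i=2: a_2=7, p_2 = 7*67 + 6 = 475, q_2 = 7*11 + 1 = 78.
  i=3: a_3=4, p_3 = 4*475 + 67 = 1967, q_3 = 4*78 + 11 = 323.
  i=4: a_4=3, p_4 = 3*1967 + 475 = 6376, q_4 = 3*323 + 78 = 1047.
  i=5: a_5=12, p_5 = 12*6376 + 1967 = 78479, q_5 = 12*1047 + 323 = 12887.
  i=6: a_6=3, p_6 = 3*78479 + 6376 = 241813, q_6 = 3*12887 + 1047 = 39708.

6/1, 67/11, 475/78, 1967/323, 6376/1047, 78479/12887, 241813/39708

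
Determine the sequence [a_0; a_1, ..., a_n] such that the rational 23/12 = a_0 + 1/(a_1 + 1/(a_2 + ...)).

[1; 1, 11]

Run the Euclidean algorithm on 23 and 12; the successive quotients are the partial quotients a_0, a_1, ... (each step inverts the fractional part left over by the previous one):
  23 = 1*12 + 11, so a_0 = 1.
  12 = 1*11 + 1, so a_1 = 1.
  11 = 11*1 + 0, so a_2 = 11.
The remainder reaches 0 after 3 divisions, so the expansion has 3 partial quotients, read off in order.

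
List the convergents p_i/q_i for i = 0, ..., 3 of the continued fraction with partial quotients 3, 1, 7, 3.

Using the convergent recurrence p_i = a_i*p_{i-1} + p_{i-2}, q_i = a_i*q_{i-1} + q_{i-2} with p_{-2}=0, p_{-1}=1, q_{-2}=1, q_{-1}=0:
  i=0: a_0=3, p_0 = 3*1 + 0 = 3, q_0 = 3*0 + 1 = 1.
  i=1: a_1=1, p_1 = 1*3 + 1 = 4, q_1 = 1*1 + 0 = 1.
  i=2: a_2=7, p_2 = 7*4 + 3 = 31, q_2 = 7*1 + 1 = 8.
  i=3: a_3=3, p_3 = 3*31 + 4 = 97, q_3 = 3*8 + 1 = 25.

3/1, 4/1, 31/8, 97/25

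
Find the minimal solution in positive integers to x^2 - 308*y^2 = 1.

(x, y) = (351, 20)

First expand sqrt(308) as a continued fraction. With x_i = (sqrt(308) + m_i)/d_i and (m_0, d_0) = (0, 1): a_0 = floor(sqrt(308)) = 17, since 17^2 = 289 <= 308 < 324 = 18^2.
Iterate m_{i+1} = d_i*a_i - m_i, d_{i+1} = (308 - m_{i+1}^2)/d_i, a_{i+1} = floor((a_0 + m_{i+1})/d_{i+1}):
  m_1 = 1*17 - 0 = 17, d_1 = (308 - 17^2)/1 = 19/1 = 19, a_1 = floor((17 + 17)/19) = 1.
  m_2 = 19*1 - 17 = 2, d_2 = (308 - 2^2)/19 = 304/19 = 16, a_2 = floor((17 + 2)/16) = 1.
  m_3 = 16*1 - 2 = 14, d_3 = (308 - 14^2)/16 = 112/16 = 7, a_3 = floor((17 + 14)/7) = 4.
  m_4 = 7*4 - 14 = 14, d_4 = (308 - 14^2)/7 = 112/7 = 16, a_4 = floor((17 + 14)/16) = 1.
  m_5 = 16*1 - 14 = 2, d_5 = (308 - 2^2)/16 = 304/16 = 19, a_5 = floor((17 + 2)/19) = 1.
  m_6 = 19*1 - 2 = 17, d_6 = (308 - 17^2)/19 = 19/19 = 1, a_6 = floor((17 + 17)/1) = 34.
  m_7 = 1*34 - 17 = 17, d_7 = (308 - 17^2)/1 = 19/1 = 19: (m_7, d_7) = (m_1, d_1) = (17, 19), so from here the quotients repeat a_1, ..., a_6; the period length is 6.
So sqrt(308) = [17; (1, 1, 4, 1, 1, 34)] with period length k = 6.
k is even, so the fundamental solution of x^2 - 308y^2 = 1 is (p_{k-1}, q_{k-1}) = (p_5, q_5); compute convergents through index 5.
Convergents (p_i = a_i*p_{i-1} + p_{i-2}, q_i = a_i*q_{i-1} + q_{i-2} with p_{-2}=0, p_{-1}=1, q_{-2}=1, q_{-1}=0):
  i=0: a_0=17, p_0 = 17*1 + 0 = 17, q_0 = 17*0 + 1 = 1.
  i=1: a_1=1, p_1 = 1*17 + 1 = 18, q_1 = 1*1 + 0 = 1.
  i=2: a_2=1, p_2 = 1*18 + 17 = 35, q_2 = 1*1 + 1 = 2.
  i=3: a_3=4, p_3 = 4*35 + 18 = 158, q_3 = 4*2 + 1 = 9.
  i=4: a_4=1, p_4 = 1*158 + 35 = 193, q_4 = 1*9 + 2 = 11.
  i=5: a_5=1, p_5 = 1*193 + 158 = 351, q_5 = 1*11 + 9 = 20.
Check: 351^2 - 308*20^2 = 123201 - 123200 = 1, so (x, y) = (351, 20) solves the equation, and by the theorem it is the least positive solution.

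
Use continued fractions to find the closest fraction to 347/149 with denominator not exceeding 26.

Expand x = 347/149 as a continued fraction with the Euclidean algorithm:
  347 = 2*149 + 49, so a_0 = 2.
  149 = 3*49 + 2, so a_1 = 3.
  49 = 24*2 + 1, so a_2 = 24.
  2 = 2*1 + 0, so a_3 = 2.
so x = [2; 3, 24, 2].
Convergents (p_i = a_i*p_{i-1} + p_{i-2}, q_i = a_i*q_{i-1} + q_{i-2} with p_{-2}=0, p_{-1}=1, q_{-2}=1, q_{-1}=0), until the denominator exceeds 26:
  i=0: a_0=2, p_0 = 2*1 + 0 = 2, q_0 = 2*0 + 1 = 1.
  i=1: a_1=3, p_1 = 3*2 + 1 = 7, q_1 = 3*1 + 0 = 3.
  i=2: a_2=24, p_2 = 24*7 + 2 = 170, q_2 = 24*3 + 1 = 73.
q_2 = 73 > 26, so the last convergent with denominator <= 26 is p_1/q_1 = 7/3.
The closest fraction with denominator <= 26 is either p_1/q_1 or the intermediate fraction (k*p_1 + p_0)/(k*q_1 + q_0) with the largest k >= 1 whose denominator stays <= 26; these approach x as k grows, and every other convergent or intermediate fraction in range is farther away.
Largest k: floor((26 - q_0)/q_1) = floor((26 - 1)/3) = 8.
That gives (8*7 + 2)/(8*3 + 1) = 58/25.
Compare the errors: |x - 7/3| = |347*3 - 7*149|/(149*3) = 2/447, and |x - 58/25| = |347*25 - 58*149|/(149*25) = 33/3725.
Cross-multiplying, 2*3725 = 7450 < 14751 = 33*447, so 2/447 is smaller: the convergent 7/3 is closer to x than 58/25.

7/3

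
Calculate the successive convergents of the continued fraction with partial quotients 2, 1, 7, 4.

2/1, 3/1, 23/8, 95/33

Using the convergent recurrence p_i = a_i*p_{i-1} + p_{i-2}, q_i = a_i*q_{i-1} + q_{i-2} with p_{-2}=0, p_{-1}=1, q_{-2}=1, q_{-1}=0:
  i=0: a_0=2, p_0 = 2*1 + 0 = 2, q_0 = 2*0 + 1 = 1.
  i=1: a_1=1, p_1 = 1*2 + 1 = 3, q_1 = 1*1 + 0 = 1.
  i=2: a_2=7, p_2 = 7*3 + 2 = 23, q_2 = 7*1 + 1 = 8.
  i=3: a_3=4, p_3 = 4*23 + 3 = 95, q_3 = 4*8 + 1 = 33.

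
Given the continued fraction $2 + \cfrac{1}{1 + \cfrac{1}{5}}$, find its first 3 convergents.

2/1, 3/1, 17/6

Using the convergent recurrence p_i = a_i*p_{i-1} + p_{i-2}, q_i = a_i*q_{i-1} + q_{i-2} with p_{-2}=0, p_{-1}=1, q_{-2}=1, q_{-1}=0:
  i=0: a_0=2, p_0 = 2*1 + 0 = 2, q_0 = 2*0 + 1 = 1.
  i=1: a_1=1, p_1 = 1*2 + 1 = 3, q_1 = 1*1 + 0 = 1.
  i=2: a_2=5, p_2 = 5*3 + 2 = 17, q_2 = 5*1 + 1 = 6.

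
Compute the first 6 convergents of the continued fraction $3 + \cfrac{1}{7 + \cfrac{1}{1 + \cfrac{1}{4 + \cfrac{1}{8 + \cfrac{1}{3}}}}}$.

Using the convergent recurrence p_i = a_i*p_{i-1} + p_{i-2}, q_i = a_i*q_{i-1} + q_{i-2} with p_{-2}=0, p_{-1}=1, q_{-2}=1, q_{-1}=0:
  i=0: a_0=3, p_0 = 3*1 + 0 = 3, q_0 = 3*0 + 1 = 1.
  i=1: a_1=7, p_1 = 7*3 + 1 = 22, q_1 = 7*1 + 0 = 7.
  i=2: a_2=1, p_2 = 1*22 + 3 = 25, q_2 = 1*7 + 1 = 8.
  i=3: a_3=4, p_3 = 4*25 + 22 = 122, q_3 = 4*8 + 7 = 39.
  i=4: a_4=8, p_4 = 8*122 + 25 = 1001, q_4 = 8*39 + 8 = 320.
  i=5: a_5=3, p_5 = 3*1001 + 122 = 3125, q_5 = 3*320 + 39 = 999.

3/1, 22/7, 25/8, 122/39, 1001/320, 3125/999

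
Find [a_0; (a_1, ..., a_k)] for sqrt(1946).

Write x_i = (sqrt(1946) + m_i)/d_i with (m_0, d_0) = (0, 1). a_0 = floor(sqrt(1946)) = 44, since 44^2 = 1936 <= 1946 < 2025 = 45^2.
Iterate m_{i+1} = d_i*a_i - m_i, d_{i+1} = (1946 - m_{i+1}^2)/d_i, a_{i+1} = floor((a_0 + m_{i+1})/d_{i+1}):
  m_1 = 1*44 - 0 = 44, d_1 = (1946 - 44^2)/1 = 10/1 = 10, a_1 = floor((44 + 44)/10) = 8.
  m_2 = 10*8 - 44 = 36, d_2 = (1946 - 36^2)/10 = 650/10 = 65, a_2 = floor((44 + 36)/65) = 1.
  m_3 = 65*1 - 36 = 29, d_3 = (1946 - 29^2)/65 = 1105/65 = 17, a_3 = floor((44 + 29)/17) = 4.
  m_4 = 17*4 - 29 = 39, d_4 = (1946 - 39^2)/17 = 425/17 = 25, a_4 = floor((44 + 39)/25) = 3.
  m_5 = 25*3 - 39 = 36, d_5 = (1946 - 36^2)/25 = 650/25 = 26, a_5 = floor((44 + 36)/26) = 3.
  m_6 = 26*3 - 36 = 42, d_6 = (1946 - 42^2)/26 = 182/26 = 7, a_6 = floor((44 + 42)/7) = 12.
  m_7 = 7*12 - 42 = 42, d_7 = (1946 - 42^2)/7 = 182/7 = 26, a_7 = floor((44 + 42)/26) = 3.
  m_8 = 26*3 - 42 = 36, d_8 = (1946 - 36^2)/26 = 650/26 = 25, a_8 = floor((44 + 36)/25) = 3.
  m_9 = 25*3 - 36 = 39, d_9 = (1946 - 39^2)/25 = 425/25 = 17, a_9 = floor((44 + 39)/17) = 4.
  m_10 = 17*4 - 39 = 29, d_10 = (1946 - 29^2)/17 = 1105/17 = 65, a_10 = floor((44 + 29)/65) = 1.
  m_11 = 65*1 - 29 = 36, d_11 = (1946 - 36^2)/65 = 650/65 = 10, a_11 = floor((44 + 36)/10) = 8.
  m_12 = 10*8 - 36 = 44, d_12 = (1946 - 44^2)/10 = 10/10 = 1, a_12 = floor((44 + 44)/1) = 88.
  m_13 = 1*88 - 44 = 44, d_13 = (1946 - 44^2)/1 = 10/1 = 10: (m_13, d_13) = (m_1, d_1) = (44, 10), so from here the quotients repeat a_1, ..., a_12; the period length is 12.
Hence the expansion of sqrt(1946) is a_0 = 44 followed by the repeating block 8, 1, 4, 3, 3, 12, 3, 3, 4, 1, 8, 88 (period 12).

[44; (8, 1, 4, 3, 3, 12, 3, 3, 4, 1, 8, 88)]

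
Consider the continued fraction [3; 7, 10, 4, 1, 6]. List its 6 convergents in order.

Using the convergent recurrence p_i = a_i*p_{i-1} + p_{i-2}, q_i = a_i*q_{i-1} + q_{i-2} with p_{-2}=0, p_{-1}=1, q_{-2}=1, q_{-1}=0:
  i=0: a_0=3, p_0 = 3*1 + 0 = 3, q_0 = 3*0 + 1 = 1.
  i=1: a_1=7, p_1 = 7*3 + 1 = 22, q_1 = 7*1 + 0 = 7.
  i=2: a_2=10, p_2 = 10*22 + 3 = 223, q_2 = 10*7 + 1 = 71.
  i=3: a_3=4, p_3 = 4*223 + 22 = 914, q_3 = 4*71 + 7 = 291.
  i=4: a_4=1, p_4 = 1*914 + 223 = 1137, q_4 = 1*291 + 71 = 362.
  i=5: a_5=6, p_5 = 6*1137 + 914 = 7736, q_5 = 6*362 + 291 = 2463.

3/1, 22/7, 223/71, 914/291, 1137/362, 7736/2463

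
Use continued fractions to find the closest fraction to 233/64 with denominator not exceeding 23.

Expand x = 233/64 as a continued fraction with the Euclidean algorithm:
  233 = 3*64 + 41, so a_0 = 3.
  64 = 1*41 + 23, so a_1 = 1.
  41 = 1*23 + 18, so a_2 = 1.
  23 = 1*18 + 5, so a_3 = 1.
  18 = 3*5 + 3, so a_4 = 3.
  5 = 1*3 + 2, so a_5 = 1.
  3 = 1*2 + 1, so a_6 = 1.
  2 = 2*1 + 0, so a_7 = 2.
so x = [3; 1, 1, 1, 3, 1, 1, 2].
Convergents (p_i = a_i*p_{i-1} + p_{i-2}, q_i = a_i*q_{i-1} + q_{i-2} with p_{-2}=0, p_{-1}=1, q_{-2}=1, q_{-1}=0), until the denominator exceeds 23:
  i=0: a_0=3, p_0 = 3*1 + 0 = 3, q_0 = 3*0 + 1 = 1.
  i=1: a_1=1, p_1 = 1*3 + 1 = 4, q_1 = 1*1 + 0 = 1.
  i=2: a_2=1, p_2 = 1*4 + 3 = 7, q_2 = 1*1 + 1 = 2.
  i=3: a_3=1, p_3 = 1*7 + 4 = 11, q_3 = 1*2 + 1 = 3.
  i=4: a_4=3, p_4 = 3*11 + 7 = 40, q_4 = 3*3 + 2 = 11.
  i=5: a_5=1, p_5 = 1*40 + 11 = 51, q_5 = 1*11 + 3 = 14.
  i=6: a_6=1, p_6 = 1*51 + 40 = 91, q_6 = 1*14 + 11 = 25.
q_6 = 25 > 23, so the last convergent with denominator <= 23 is p_5/q_5 = 51/14.
The closest fraction with denominator <= 23 is either p_5/q_5 or the intermediate fraction (k*p_5 + p_4)/(k*q_5 + q_4) with the largest k >= 1 whose denominator stays <= 23; these approach x as k grows, and every other convergent or intermediate fraction in range is farther away.
Largest k: floor((23 - q_4)/q_5) = floor((23 - 11)/14) = 0.
Since k = 0, no intermediate fraction beyond p_5/q_5 has denominator <= 23, so the convergent 51/14 is the closest (its error is |233*14 - 51*64|/(64*14) = 2/896).

51/14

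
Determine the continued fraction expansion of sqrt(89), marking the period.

Write x_i = (sqrt(89) + m_i)/d_i with (m_0, d_0) = (0, 1). a_0 = floor(sqrt(89)) = 9, since 9^2 = 81 <= 89 < 100 = 10^2.
Iterate m_{i+1} = d_i*a_i - m_i, d_{i+1} = (89 - m_{i+1}^2)/d_i, a_{i+1} = floor((a_0 + m_{i+1})/d_{i+1}):
  m_1 = 1*9 - 0 = 9, d_1 = (89 - 9^2)/1 = 8/1 = 8, a_1 = floor((9 + 9)/8) = 2.
  m_2 = 8*2 - 9 = 7, d_2 = (89 - 7^2)/8 = 40/8 = 5, a_2 = floor((9 + 7)/5) = 3.
  m_3 = 5*3 - 7 = 8, d_3 = (89 - 8^2)/5 = 25/5 = 5, a_3 = floor((9 + 8)/5) = 3.
  m_4 = 5*3 - 8 = 7, d_4 = (89 - 7^2)/5 = 40/5 = 8, a_4 = floor((9 + 7)/8) = 2.
  m_5 = 8*2 - 7 = 9, d_5 = (89 - 9^2)/8 = 8/8 = 1, a_5 = floor((9 + 9)/1) = 18.
  m_6 = 1*18 - 9 = 9, d_6 = (89 - 9^2)/1 = 8/1 = 8: (m_6, d_6) = (m_1, d_1) = (9, 8), so from here the quotients repeat a_1, ..., a_5; the period length is 5.
Hence the expansion of sqrt(89) is a_0 = 9 followed by the repeating block 2, 3, 3, 2, 18 (period 5).

[9; (2, 3, 3, 2, 18)]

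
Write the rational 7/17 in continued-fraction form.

Run the Euclidean algorithm on 7 and 17; the successive quotients are the partial quotients a_0, a_1, ... (each step inverts the fractional part left over by the previous one):
  7 = 0*17 + 7, so a_0 = 0.
  17 = 2*7 + 3, so a_1 = 2.
  7 = 2*3 + 1, so a_2 = 2.
  3 = 3*1 + 0, so a_3 = 3.
The remainder reaches 0 after 4 divisions, so the expansion has 4 partial quotients, read off in order.

[0; 2, 2, 3]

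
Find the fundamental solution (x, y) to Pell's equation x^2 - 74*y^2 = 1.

(x, y) = (3699, 430)

First expand sqrt(74) as a continued fraction. With x_i = (sqrt(74) + m_i)/d_i and (m_0, d_0) = (0, 1): a_0 = floor(sqrt(74)) = 8, since 8^2 = 64 <= 74 < 81 = 9^2.
Iterate m_{i+1} = d_i*a_i - m_i, d_{i+1} = (74 - m_{i+1}^2)/d_i, a_{i+1} = floor((a_0 + m_{i+1})/d_{i+1}):
  m_1 = 1*8 - 0 = 8, d_1 = (74 - 8^2)/1 = 10/1 = 10, a_1 = floor((8 + 8)/10) = 1.
  m_2 = 10*1 - 8 = 2, d_2 = (74 - 2^2)/10 = 70/10 = 7, a_2 = floor((8 + 2)/7) = 1.
  m_3 = 7*1 - 2 = 5, d_3 = (74 - 5^2)/7 = 49/7 = 7, a_3 = floor((8 + 5)/7) = 1.
  m_4 = 7*1 - 5 = 2, d_4 = (74 - 2^2)/7 = 70/7 = 10, a_4 = floor((8 + 2)/10) = 1.
  m_5 = 10*1 - 2 = 8, d_5 = (74 - 8^2)/10 = 10/10 = 1, a_5 = floor((8 + 8)/1) = 16.
  m_6 = 1*16 - 8 = 8, d_6 = (74 - 8^2)/1 = 10/1 = 10: (m_6, d_6) = (m_1, d_1) = (8, 10), so from here the quotients repeat a_1, ..., a_5; the period length is 5.
So sqrt(74) = [8; (1, 1, 1, 1, 16)] with period length k = 5.
k is odd, so (p_{k-1}, q_{k-1}) only solves x^2 - 74y^2 = -1 and the fundamental solution of x^2 - 74y^2 = 1 is (p_{2k-1}, q_{2k-1}) = (p_9, q_9); compute convergents through index 9, running through the period twice.
Convergents (p_i = a_i*p_{i-1} + p_{i-2}, q_i = a_i*q_{i-1} + q_{i-2} with p_{-2}=0, p_{-1}=1, q_{-2}=1, q_{-1}=0):
  i=0: a_0=8, p_0 = 8*1 + 0 = 8, q_0 = 8*0 + 1 = 1.
  i=1: a_1=1, p_1 = 1*8 + 1 = 9, q_1 = 1*1 + 0 = 1.
  i=2: a_2=1, p_2 = 1*9 + 8 = 17, q_2 = 1*1 + 1 = 2.
  i=3: a_3=1, p_3 = 1*17 + 9 = 26, q_3 = 1*2 + 1 = 3.
  i=4: a_4=1, p_4 = 1*26 + 17 = 43, q_4 = 1*3 + 2 = 5.
  i=5: a_5=16, p_5 = 16*43 + 26 = 714, q_5 = 16*5 + 3 = 83.
  i=6: a_6=1, p_6 = 1*714 + 43 = 757, q_6 = 1*83 + 5 = 88.
  i=7: a_7=1, p_7 = 1*757 + 714 = 1471, q_7 = 1*88 + 83 = 171.
  i=8: a_8=1, p_8 = 1*1471 + 757 = 2228, q_8 = 1*171 + 88 = 259.
  i=9: a_9=1, p_9 = 1*2228 + 1471 = 3699, q_9 = 1*259 + 171 = 430.
Indeed p_4^2 - 74*q_4^2 = 1849 - 1850 = -1, not +1.
Check: 3699^2 - 74*430^2 = 13682601 - 13682600 = 1, so (x, y) = (3699, 430) solves the equation, and by the theorem it is the least positive solution.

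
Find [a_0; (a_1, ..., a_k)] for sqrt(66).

[8; (8, 16)]

Write x_i = (sqrt(66) + m_i)/d_i with (m_0, d_0) = (0, 1). a_0 = floor(sqrt(66)) = 8, since 8^2 = 64 <= 66 < 81 = 9^2.
Iterate m_{i+1} = d_i*a_i - m_i, d_{i+1} = (66 - m_{i+1}^2)/d_i, a_{i+1} = floor((a_0 + m_{i+1})/d_{i+1}):
  m_1 = 1*8 - 0 = 8, d_1 = (66 - 8^2)/1 = 2/1 = 2, a_1 = floor((8 + 8)/2) = 8.
  m_2 = 2*8 - 8 = 8, d_2 = (66 - 8^2)/2 = 2/2 = 1, a_2 = floor((8 + 8)/1) = 16.
  m_3 = 1*16 - 8 = 8, d_3 = (66 - 8^2)/1 = 2/1 = 2: (m_3, d_3) = (m_1, d_1) = (8, 2), so from here the quotients repeat a_1, a_2; the period length is 2.
Hence the expansion of sqrt(66) is a_0 = 8 followed by the repeating block 8, 16 (period 2).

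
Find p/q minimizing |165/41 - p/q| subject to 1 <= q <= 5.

Expand x = 165/41 as a continued fraction with the Euclidean algorithm:
  165 = 4*41 + 1, so a_0 = 4.
  41 = 41*1 + 0, so a_1 = 41.
so x = [4; 41].
Convergents (p_i = a_i*p_{i-1} + p_{i-2}, q_i = a_i*q_{i-1} + q_{i-2} with p_{-2}=0, p_{-1}=1, q_{-2}=1, q_{-1}=0), until the denominator exceeds 5:
  i=0: a_0=4, p_0 = 4*1 + 0 = 4, q_0 = 4*0 + 1 = 1.
  i=1: a_1=41, p_1 = 41*4 + 1 = 165, q_1 = 41*1 + 0 = 41.
q_1 = 41 > 5, so the last convergent with denominator <= 5 is p_0/q_0 = 4/1.
The closest fraction with denominator <= 5 is either p_0/q_0 or the intermediate fraction (k*p_0 + p_{-1})/(k*q_0 + q_{-1}) with the largest k >= 1 whose denominator stays <= 5; these approach x as k grows, and every other convergent or intermediate fraction in range is farther away.
Largest k: floor((5 - q_{-1})/q_0) = floor((5 - 0)/1) = 5 (using the seeds p_{-1} = 1, q_{-1} = 0).
That gives (5*4 + 1)/(5*1 + 0) = 21/5.
Compare the errors: |x - 4/1| = |165*1 - 4*41|/(41*1) = 1/41, and |x - 21/5| = |165*5 - 21*41|/(41*5) = 36/205.
Cross-multiplying, 1*205 = 205 < 1476 = 36*41, so 1/41 is smaller: the convergent 4/1 is closer to x than 21/5.

4/1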